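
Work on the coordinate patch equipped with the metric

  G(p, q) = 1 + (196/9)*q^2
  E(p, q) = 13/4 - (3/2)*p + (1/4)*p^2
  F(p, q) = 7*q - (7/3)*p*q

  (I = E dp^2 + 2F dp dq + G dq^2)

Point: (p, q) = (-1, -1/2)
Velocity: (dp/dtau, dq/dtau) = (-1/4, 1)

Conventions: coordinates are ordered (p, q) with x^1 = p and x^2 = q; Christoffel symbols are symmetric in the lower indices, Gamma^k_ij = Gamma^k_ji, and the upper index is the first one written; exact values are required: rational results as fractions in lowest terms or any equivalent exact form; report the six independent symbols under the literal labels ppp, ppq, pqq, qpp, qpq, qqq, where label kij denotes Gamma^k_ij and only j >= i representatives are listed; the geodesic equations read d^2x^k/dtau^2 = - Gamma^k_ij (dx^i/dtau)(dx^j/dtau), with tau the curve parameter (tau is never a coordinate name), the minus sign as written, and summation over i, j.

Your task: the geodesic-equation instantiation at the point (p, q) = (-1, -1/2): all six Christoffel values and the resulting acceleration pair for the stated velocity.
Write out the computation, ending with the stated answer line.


E = 5, F = -14/3, G = 58/9 at the point
E_p = -2, E_q = 0, F_p = 7/6, F_q = 28/3, G_p = 0, G_q = -196/9
EG - F^2 = 94/9;  g^inv = (9/94) * [[58/9, 14/3], [14/3, 5]]
first-kind symbols [ij,l] = (1/2)(d_i g_jl + d_j g_il - d_l g_ij): [pp,p] = E_p/2 = -1, [pp,q] = F_p - E_q/2 = 7/6, [pq,p] = E_q/2 = 0, [pq,q] = G_p/2 = 0, [qq,p] = F_q - G_p/2 = 28/3, [qq,q] = G_q/2 = -98/9
Gamma^p_ij = (G*[ij,p] - F*[ij,q])/(EG - F^2), Gamma^q_ij = (E*[ij,q] - F*[ij,p])/(EG - F^2)
Gamma_ppp = -9/94, Gamma_ppq = 0, Gamma_pqq = 42/47, Gamma_qpp = 21/188, Gamma_qpq = 0, Gamma_qqq = -49/47
d^2p/dtau^2 = -(Gamma_ppp*(-1/4)^2 + 2*Gamma_ppq*(-1/4)*(1) + Gamma_pqq*(1)^2) = -1335/1504
d^2q/dtau^2 = -(Gamma_qpp*(-1/4)^2 + 2*Gamma_qpq*(-1/4)*(1) + Gamma_qqq*(1)^2) = 3115/3008

Answer: Gamma_ppp = -9/94, Gamma_ppq = 0, Gamma_pqq = 42/47, Gamma_qpp = 21/188, Gamma_qpq = 0, Gamma_qqq = -49/47; accelerations (d^2p/dtau^2, d^2q/dtau^2) = (-1335/1504, 3115/3008)


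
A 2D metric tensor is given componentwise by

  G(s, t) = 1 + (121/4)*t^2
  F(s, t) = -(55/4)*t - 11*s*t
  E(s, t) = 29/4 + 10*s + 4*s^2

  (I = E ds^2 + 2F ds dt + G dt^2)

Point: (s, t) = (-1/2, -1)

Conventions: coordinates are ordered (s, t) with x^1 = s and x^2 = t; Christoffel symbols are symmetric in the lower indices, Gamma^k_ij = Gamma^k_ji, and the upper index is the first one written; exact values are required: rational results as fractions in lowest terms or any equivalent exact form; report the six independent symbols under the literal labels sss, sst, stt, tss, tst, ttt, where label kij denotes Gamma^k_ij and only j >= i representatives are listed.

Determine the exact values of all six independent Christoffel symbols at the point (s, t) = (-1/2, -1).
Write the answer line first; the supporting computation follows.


Answer: Gamma_sss = 6/67, Gamma_sst = 0, Gamma_stt = -33/134, Gamma_tss = 22/67, Gamma_tst = 0, Gamma_ttt = -121/134

E = 13/4, F = 33/4, G = 125/4 at the point
E_s = 6, E_t = 0, F_s = 11, F_t = -33/4, G_s = 0, G_t = -121/2
EG - F^2 = 67/2;  g^inv = (2/67) * [[125/4, -33/4], [-33/4, 13/4]]
first-kind symbols [ij,l] = (1/2)(d_i g_jl + d_j g_il - d_l g_ij): [ss,s] = E_s/2 = 3, [ss,t] = F_s - E_t/2 = 11, [st,s] = E_t/2 = 0, [st,t] = G_s/2 = 0, [tt,s] = F_t - G_s/2 = -33/4, [tt,t] = G_t/2 = -121/4
Gamma^s_ij = (G*[ij,s] - F*[ij,t])/(EG - F^2), Gamma^t_ij = (E*[ij,t] - F*[ij,s])/(EG - F^2)


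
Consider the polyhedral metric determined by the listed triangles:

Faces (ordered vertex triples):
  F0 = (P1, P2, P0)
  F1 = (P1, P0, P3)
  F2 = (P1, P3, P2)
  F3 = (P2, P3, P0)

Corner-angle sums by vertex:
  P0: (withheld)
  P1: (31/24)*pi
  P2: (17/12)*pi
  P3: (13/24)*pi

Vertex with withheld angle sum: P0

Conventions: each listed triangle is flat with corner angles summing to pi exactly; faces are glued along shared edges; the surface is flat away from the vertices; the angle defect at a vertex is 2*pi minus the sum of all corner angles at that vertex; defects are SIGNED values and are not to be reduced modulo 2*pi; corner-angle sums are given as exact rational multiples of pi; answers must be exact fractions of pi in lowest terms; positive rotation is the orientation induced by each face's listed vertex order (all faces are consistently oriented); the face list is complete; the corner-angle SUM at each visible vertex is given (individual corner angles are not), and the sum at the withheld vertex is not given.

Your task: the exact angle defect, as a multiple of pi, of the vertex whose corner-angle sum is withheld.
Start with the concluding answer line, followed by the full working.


Answer: defect(P0) = (5/4)*pi

V = 4, E = 6, F = 4; chi = V - E + F = 2
Gauss-Bonnet: total defect = 2*pi*chi = 4*pi; visible defects sum to (11/4)*pi


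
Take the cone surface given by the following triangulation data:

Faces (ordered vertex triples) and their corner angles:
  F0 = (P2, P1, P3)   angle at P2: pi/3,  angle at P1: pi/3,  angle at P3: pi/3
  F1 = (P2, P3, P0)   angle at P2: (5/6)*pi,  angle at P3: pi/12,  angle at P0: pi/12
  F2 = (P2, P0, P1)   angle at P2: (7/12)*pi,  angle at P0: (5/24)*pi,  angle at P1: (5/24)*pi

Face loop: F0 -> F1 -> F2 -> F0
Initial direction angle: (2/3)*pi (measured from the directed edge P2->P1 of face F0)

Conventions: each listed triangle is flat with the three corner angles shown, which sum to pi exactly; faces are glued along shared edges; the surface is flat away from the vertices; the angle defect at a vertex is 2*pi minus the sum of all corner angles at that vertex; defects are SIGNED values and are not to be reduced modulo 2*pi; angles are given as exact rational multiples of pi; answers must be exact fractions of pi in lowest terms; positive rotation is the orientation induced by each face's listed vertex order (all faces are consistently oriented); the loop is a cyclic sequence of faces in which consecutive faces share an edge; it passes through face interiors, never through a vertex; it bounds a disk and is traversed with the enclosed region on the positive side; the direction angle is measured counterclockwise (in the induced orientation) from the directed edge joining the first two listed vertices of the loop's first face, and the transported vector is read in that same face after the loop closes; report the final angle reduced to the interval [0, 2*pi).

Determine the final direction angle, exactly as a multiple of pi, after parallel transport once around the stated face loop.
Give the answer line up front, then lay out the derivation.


Answer: final direction angle = (11/12)*pi

enclosed vertex P2: corner angles sum to (7/4)*pi, defect = 2*pi - (7/4)*pi = pi/4
summing the enclosed defects onto the initial angle, mod 2*pi in the induced orientation:
final angle = (2/3)*pi + pi/4 = (11/12)*pi (mod 2*pi)


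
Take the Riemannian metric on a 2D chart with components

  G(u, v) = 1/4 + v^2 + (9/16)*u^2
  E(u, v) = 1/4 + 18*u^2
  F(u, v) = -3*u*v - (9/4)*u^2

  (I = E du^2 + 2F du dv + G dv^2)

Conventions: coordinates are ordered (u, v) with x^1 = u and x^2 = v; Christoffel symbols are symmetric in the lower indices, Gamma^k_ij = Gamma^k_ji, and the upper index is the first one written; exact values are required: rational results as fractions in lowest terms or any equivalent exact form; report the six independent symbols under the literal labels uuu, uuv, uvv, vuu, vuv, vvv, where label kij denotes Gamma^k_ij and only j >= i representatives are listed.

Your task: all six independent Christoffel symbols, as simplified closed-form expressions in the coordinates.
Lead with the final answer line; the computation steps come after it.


Answer: Gamma_uuu = (-1296*u^2*v + 576*u*v^2 + 288*u)/(324*u^4 - 864*u^3*v + 576*u^2*v^2 + 297*u^2 + 16*v^2 + 4), Gamma_uuv = (81*u^3 + 108*u^2*v)/(324*u^4 - 864*u^3*v + 576*u^2*v^2 + 297*u^2 + 16*v^2 + 4), Gamma_uvv = (-513*u^3 + 576*u^2*v - 144*u*v^2 - 228*u)/(1296*u^4 - 3456*u^3*v + 2304*u^2*v^2 + 1188*u^2 + 64*v^2 + 16), Gamma_vuu = (-2592*u^3 - 72*u - 48*v)/(324*u^4 - 864*u^3*v + 576*u^2*v^2 + 297*u^2 + 16*v^2 + 4), Gamma_vuv = (648*u^3 + 9*u)/(324*u^4 - 864*u^3*v + 576*u^2*v^2 + 297*u^2 + 16*v^2 + 4), Gamma_vvv = (-513*u^3 + 468*u^2*v + 16*v)/(324*u^4 - 864*u^3*v + 576*u^2*v^2 + 297*u^2 + 16*v^2 + 4)

E = 1/4 + 18*u^2; F = -3*u*v - (9/4)*u^2; G = 1/4 + v^2 + (9/16)*u^2
Gamma^k_ij = (1/2) g^{kl} (d_i g_jl + d_j g_il - d_l g_ij), with g^inv = (1/(EG-F^2)) [[G, -F], [-F, E]]
first partials: E_u = 36*u, E_v = 0, F_u = -3*v - (9/2)*u, F_v = -3*u, G_u = (9/8)*u, G_v = 2*v
D = EG - F^2 = 1/16 + (1/4)*v^2 + (297/64)*u^2 + 9*u^2*v^2 - (27/2)*u^3*v + (81/16)*u^4
expanded: Gamma^u_uu = (G E_u - 2F F_u + F E_v)/(2D), Gamma^u_uv = (G E_v - F G_u)/(2D), Gamma^u_vv = (2G F_v - G G_u - F G_v)/(2D), Gamma^v_uu = (2E F_u - E E_v - F E_u)/(2D), Gamma^v_uv = (E G_u - F E_v)/(2D), Gamma^v_vv = (E G_v - 2F F_v + F G_u)/(2D); substitute and cancel common factors


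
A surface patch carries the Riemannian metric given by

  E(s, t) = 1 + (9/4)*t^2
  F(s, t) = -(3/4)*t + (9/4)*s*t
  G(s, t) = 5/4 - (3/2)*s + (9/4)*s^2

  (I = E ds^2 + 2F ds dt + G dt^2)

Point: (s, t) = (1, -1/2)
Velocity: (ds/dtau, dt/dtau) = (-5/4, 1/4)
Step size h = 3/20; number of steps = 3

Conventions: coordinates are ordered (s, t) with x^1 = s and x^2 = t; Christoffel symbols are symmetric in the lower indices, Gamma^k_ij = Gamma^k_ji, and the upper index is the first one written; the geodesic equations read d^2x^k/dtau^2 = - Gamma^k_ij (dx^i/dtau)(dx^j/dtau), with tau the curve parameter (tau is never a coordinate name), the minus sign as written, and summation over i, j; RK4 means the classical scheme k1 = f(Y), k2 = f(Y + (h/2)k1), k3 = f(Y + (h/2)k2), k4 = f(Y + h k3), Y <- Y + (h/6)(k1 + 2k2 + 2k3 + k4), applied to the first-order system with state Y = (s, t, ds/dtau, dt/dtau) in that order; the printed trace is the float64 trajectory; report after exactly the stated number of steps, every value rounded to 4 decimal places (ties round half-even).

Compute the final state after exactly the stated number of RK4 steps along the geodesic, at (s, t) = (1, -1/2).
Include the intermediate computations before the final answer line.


f(Y) = (ds/dtau, dt/dtau, -Gamma^s_ij Y'^i Y'^j, -Gamma^t_ij Y'^i Y'^j) with the Gammas evaluated at the stage position; h = 0.150000; intermediate values shown to 6 dp
step 0: s = 1.0000, t = -0.5000, ds/dtau = -1.2500, dt/dtau = 0.2500
step 1:
  k1: at (s, t) = (1.000000, -0.500000), (ds/dtau, dt/dtau) = (-1.250000, 0.250000); Gamma_sss = 0.000000, Gamma_sst = -0.439024, Gamma_stt = 0.000000, Gamma_tss = 0.000000, Gamma_tst = 0.585366, Gamma_ttt = 0.000000; k1 = (-1.250000, 0.250000, -0.274390, 0.365854)
  k2: at (s, t) = (0.906250, -0.481250), (ds/dtau, dt/dtau) = (-1.270579, 0.277439); Gamma_sss = 0.000000, Gamma_sst = -0.479199, Gamma_stt = 0.000000, Gamma_tss = 0.000000, Gamma_tst = 0.570475, Gamma_ttt = 0.000000; k2 = (-1.270579, 0.277439, -0.337843, 0.402195)
  k3: at (s, t) = (0.904707, -0.479192), (ds/dtau, dt/dtau) = (-1.275338, 0.280165); Gamma_sss = 0.000000, Gamma_sst = -0.478935, Gamma_stt = 0.000000, Gamma_tss = 0.000000, Gamma_tst = 0.571067, Gamma_ttt = 0.000000; k3 = (-1.275338, 0.280165, -0.342251, 0.408090)
  k4: at (s, t) = (0.808699, -0.457975), (ds/dtau, dt/dtau) = (-1.301338, 0.311213); Gamma_sss = 0.000000, Gamma_sst = -0.520333, Gamma_stt = 0.000000, Gamma_tss = 0.000000, Gamma_tst = 0.540091, Gamma_ttt = 0.000000; k4 = (-1.301338, 0.311213, -0.421463, 0.437467)
  Y <- Y + (h/6)(k1 + 2k2 + 2k3 + k4): s = 0.8089, t = -0.4581, ds/dtau = -1.3014, dt/dtau = 0.3106
step 2:
  k1: at (s, t) = (0.808921, -0.458089), (ds/dtau, dt/dtau) = (-1.301401, 0.310597); Gamma_sss = 0.000000, Gamma_sst = -0.520276, Gamma_stt = 0.000000, Gamma_tss = 0.000000, Gamma_tst = 0.540149, Gamma_ttt = 0.000000; k1 = (-1.301401, 0.310597, -0.420603, 0.436669)
  k2: at (s, t) = (0.711316, -0.434795), (ds/dtau, dt/dtau) = (-1.332946, 0.343347); Gamma_sss = 0.000000, Gamma_sst = -0.560042, Gamma_stt = 0.000000, Gamma_tss = 0.000000, Gamma_tst = 0.486864, Gamma_ttt = 0.000000; k2 = (-1.332946, 0.343347, -0.512621, 0.445640)
  k3: at (s, t) = (0.708950, -0.432338), (ds/dtau, dt/dtau) = (-1.339848, 0.344020); Gamma_sss = 0.000000, Gamma_sst = -0.559699, Gamma_stt = 0.000000, Gamma_tss = 0.000000, Gamma_tst = 0.486267, Gamma_ttt = 0.000000; k3 = (-1.339848, 0.344020, -0.515969, 0.448275)
  k4: at (s, t) = (0.607944, -0.406486), (ds/dtau, dt/dtau) = (-1.378796, 0.377838); Gamma_sss = 0.000000, Gamma_sst = -0.593336, Gamma_stt = 0.000000, Gamma_tss = 0.000000, Gamma_tst = 0.400840, Gamma_ttt = 0.000000; k4 = (-1.378796, 0.377838, -0.618211, 0.417645)
  Y <- Y + (h/6)(k1 + 2k2 + 2k3 + k4): s = 0.6083, t = -0.4065, ds/dtau = -1.3788, dt/dtau = 0.3767
step 3:
  k1: at (s, t) = (0.608276, -0.406510), (ds/dtau, dt/dtau) = (-1.378801, 0.376651); Gamma_sss = 0.000000, Gamma_sst = -0.593196, Gamma_stt = 0.000000, Gamma_tss = 0.000000, Gamma_tst = 0.401207, Gamma_ttt = 0.000000; k1 = (-1.378801, 0.376651, -0.616125, 0.416715)
  k2: at (s, t) = (0.504866, -0.378261), (ds/dtau, dt/dtau) = (-1.425010, 0.407904); Gamma_sss = 0.000000, Gamma_sst = -0.613116, Gamma_stt = 0.000000, Gamma_tss = 0.000000, Gamma_tst = 0.278033, Gamma_ttt = 0.000000; k2 = (-1.425010, 0.407904, -0.712769, 0.323224)
  k3: at (s, t) = (0.501400, -0.375917), (ds/dtau, dt/dtau) = (-1.432259, 0.400893); Gamma_sss = 0.000000, Gamma_sst = -0.612238, Gamma_stt = 0.000000, Gamma_tss = 0.000000, Gamma_tst = 0.273723, Gamma_ttt = 0.000000; k3 = (-1.432259, 0.400893, -0.703073, 0.314333)
  k4: at (s, t) = (0.393437, -0.346376), (ds/dtau, dt/dtau) = (-1.484262, 0.423801); Gamma_sss = 0.000000, Gamma_sst = -0.609782, Gamma_stt = 0.000000, Gamma_tss = 0.000000, Gamma_tst = 0.105811, Gamma_ttt = 0.000000; k4 = (-1.484262, 0.423801, -0.767143, 0.133116)
  Y <- Y + (h/6)(k1 + 2k2 + 2k3 + k4): s = 0.3938, t = -0.3461, ds/dtau = -1.4842, dt/dtau = 0.4223

Answer: s = 0.3938, t = -0.3461, ds/dtau = -1.4842, dt/dtau = 0.4223


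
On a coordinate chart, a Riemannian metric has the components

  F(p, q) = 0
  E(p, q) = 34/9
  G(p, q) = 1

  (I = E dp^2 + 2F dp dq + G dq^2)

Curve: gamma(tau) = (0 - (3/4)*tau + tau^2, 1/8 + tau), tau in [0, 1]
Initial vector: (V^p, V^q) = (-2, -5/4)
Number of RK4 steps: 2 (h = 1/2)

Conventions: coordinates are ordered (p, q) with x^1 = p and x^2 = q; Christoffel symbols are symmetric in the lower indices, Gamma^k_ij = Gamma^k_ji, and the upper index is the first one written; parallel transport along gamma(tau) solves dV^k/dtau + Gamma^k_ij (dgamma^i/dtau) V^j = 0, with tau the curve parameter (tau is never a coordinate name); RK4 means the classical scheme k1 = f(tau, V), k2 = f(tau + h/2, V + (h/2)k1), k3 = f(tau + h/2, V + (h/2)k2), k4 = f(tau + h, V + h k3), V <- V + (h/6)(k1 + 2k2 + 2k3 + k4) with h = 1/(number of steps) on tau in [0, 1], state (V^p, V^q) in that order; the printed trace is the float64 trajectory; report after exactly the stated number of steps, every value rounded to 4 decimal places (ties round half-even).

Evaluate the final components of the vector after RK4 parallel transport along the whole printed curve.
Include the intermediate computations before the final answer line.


gamma'(tau) = (-3/4 + 2*tau, 1); f(tau, V)^k = -Gamma^k_ij(gamma(tau)) gamma'^i(tau) V^j; h = 1/2; intermediate values shown to 6 dp
curve data and Christoffel symbols at the stage parameters:
  tau = 0.000000: gamma = (0.000000, 0.125000), gamma' = (-0.750000, 1.000000); Gamma_ppp = 0.000000, Gamma_ppq = 0.000000, Gamma_pqq = 0.000000, Gamma_qpp = 0.000000, Gamma_qpq = 0.000000, Gamma_qqq = 0.000000
  tau = 0.250000: gamma = (-0.125000, 0.375000), gamma' = (-0.250000, 1.000000); Gamma_ppp = 0.000000, Gamma_ppq = 0.000000, Gamma_pqq = 0.000000, Gamma_qpp = 0.000000, Gamma_qpq = 0.000000, Gamma_qqq = 0.000000
  tau = 0.500000: gamma = (-0.125000, 0.625000), gamma' = (0.250000, 1.000000); Gamma_ppp = 0.000000, Gamma_ppq = 0.000000, Gamma_pqq = 0.000000, Gamma_qpp = 0.000000, Gamma_qpq = 0.000000, Gamma_qqq = 0.000000
  tau = 0.750000: gamma = (0.000000, 0.875000), gamma' = (0.750000, 1.000000); Gamma_ppp = 0.000000, Gamma_ppq = 0.000000, Gamma_pqq = 0.000000, Gamma_qpp = 0.000000, Gamma_qpq = 0.000000, Gamma_qqq = 0.000000
  tau = 1.000000: gamma = (0.250000, 1.125000), gamma' = (1.250000, 1.000000); Gamma_ppp = 0.000000, Gamma_ppq = 0.000000, Gamma_pqq = 0.000000, Gamma_qpp = 0.000000, Gamma_qpq = 0.000000, Gamma_qqq = 0.000000
step 0: V^p = -2.0000, V^q = -1.2500
step 1: k1 = (0.000000, 0.000000), k2 = (0.000000, 0.000000), k3 = (0.000000, 0.000000), k4 = (0.000000, 0.000000); V <- V + (h/6)(k1 + 2k2 + 2k3 + k4): V^p = -2.0000, V^q = -1.2500
step 2: k1 = (0.000000, 0.000000), k2 = (0.000000, 0.000000), k3 = (0.000000, 0.000000), k4 = (0.000000, 0.000000); V <- V + (h/6)(k1 + 2k2 + 2k3 + k4): V^p = -2.0000, V^q = -1.2500

Answer: V^p = -2.0000, V^q = -1.2500


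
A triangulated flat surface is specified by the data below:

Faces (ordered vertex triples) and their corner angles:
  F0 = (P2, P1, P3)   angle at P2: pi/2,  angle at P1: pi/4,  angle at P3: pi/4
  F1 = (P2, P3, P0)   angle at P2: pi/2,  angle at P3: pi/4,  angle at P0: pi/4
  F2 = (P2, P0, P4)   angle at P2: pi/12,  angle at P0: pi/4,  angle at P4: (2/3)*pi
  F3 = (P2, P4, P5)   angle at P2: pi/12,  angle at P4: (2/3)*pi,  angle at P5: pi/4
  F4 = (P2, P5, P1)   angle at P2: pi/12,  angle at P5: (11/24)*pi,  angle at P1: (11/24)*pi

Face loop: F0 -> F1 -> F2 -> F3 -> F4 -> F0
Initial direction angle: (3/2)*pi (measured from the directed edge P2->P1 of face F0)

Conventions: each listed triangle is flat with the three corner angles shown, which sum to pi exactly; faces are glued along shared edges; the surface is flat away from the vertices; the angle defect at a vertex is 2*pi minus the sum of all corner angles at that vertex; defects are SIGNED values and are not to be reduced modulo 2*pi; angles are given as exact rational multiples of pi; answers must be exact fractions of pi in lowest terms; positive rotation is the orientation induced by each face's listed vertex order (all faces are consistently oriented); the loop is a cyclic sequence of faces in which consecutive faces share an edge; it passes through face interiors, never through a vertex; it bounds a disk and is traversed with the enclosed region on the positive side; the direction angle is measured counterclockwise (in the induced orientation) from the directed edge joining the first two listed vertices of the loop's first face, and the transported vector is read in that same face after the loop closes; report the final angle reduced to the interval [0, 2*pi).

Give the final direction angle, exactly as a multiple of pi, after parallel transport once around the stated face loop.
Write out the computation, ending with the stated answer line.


enclosed vertex P2: corner angles sum to (5/4)*pi, defect = 2*pi - (5/4)*pi = (3/4)*pi
by Gauss-Bonnet the loop rotates the vector by the enclosed defect sum (positive orientation, mod 2*pi)
final angle = (3/2)*pi + (3/4)*pi = pi/4 (mod 2*pi)

Answer: final direction angle = pi/4


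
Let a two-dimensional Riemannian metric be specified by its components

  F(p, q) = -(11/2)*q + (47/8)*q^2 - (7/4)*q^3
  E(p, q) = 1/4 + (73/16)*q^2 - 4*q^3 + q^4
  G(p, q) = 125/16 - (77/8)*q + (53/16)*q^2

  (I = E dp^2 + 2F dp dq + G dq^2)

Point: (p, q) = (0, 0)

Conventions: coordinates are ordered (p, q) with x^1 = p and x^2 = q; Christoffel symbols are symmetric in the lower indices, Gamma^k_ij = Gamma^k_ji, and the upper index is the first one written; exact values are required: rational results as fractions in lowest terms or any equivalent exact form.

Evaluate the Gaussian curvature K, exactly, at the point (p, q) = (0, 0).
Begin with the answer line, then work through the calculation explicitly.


Answer: K = -292/125

E = 1/4, F = 0, G = 125/16, EG - F^2 = 125/64 at the point
E_p = 0, E_q = 0, F_p = 0, F_q = -11/2, G_p = 0, G_q = -77/8
E_qq = 73/8, F_pq = 0, G_pp = 0
Evaluate Brioschi's two determinant matrices M1, M2 and divide by (EG - F^2)^2.
M1 = [[-E_qq/2 + F_pq - G_pp/2, E_p/2, F_p - E_q/2], [F_q - G_p/2, E, F], [G_q/2, F, G]] = [[-73/16, 0, 0], [-11/2, 1/4, 0], [-77/16, 0, 125/16]]; det M1 = -9125/1024
M2 = [[0, E_q/2, G_p/2], [E_q/2, E, F], [G_p/2, F, G]] = [[0, 0, 0], [0, 1/4, 0], [0, 0, 125/16]]; det M2 = 0
det M1 - det M2 = -9125/1024; K = -9125/1024 / (125/64)^2 = -292/125


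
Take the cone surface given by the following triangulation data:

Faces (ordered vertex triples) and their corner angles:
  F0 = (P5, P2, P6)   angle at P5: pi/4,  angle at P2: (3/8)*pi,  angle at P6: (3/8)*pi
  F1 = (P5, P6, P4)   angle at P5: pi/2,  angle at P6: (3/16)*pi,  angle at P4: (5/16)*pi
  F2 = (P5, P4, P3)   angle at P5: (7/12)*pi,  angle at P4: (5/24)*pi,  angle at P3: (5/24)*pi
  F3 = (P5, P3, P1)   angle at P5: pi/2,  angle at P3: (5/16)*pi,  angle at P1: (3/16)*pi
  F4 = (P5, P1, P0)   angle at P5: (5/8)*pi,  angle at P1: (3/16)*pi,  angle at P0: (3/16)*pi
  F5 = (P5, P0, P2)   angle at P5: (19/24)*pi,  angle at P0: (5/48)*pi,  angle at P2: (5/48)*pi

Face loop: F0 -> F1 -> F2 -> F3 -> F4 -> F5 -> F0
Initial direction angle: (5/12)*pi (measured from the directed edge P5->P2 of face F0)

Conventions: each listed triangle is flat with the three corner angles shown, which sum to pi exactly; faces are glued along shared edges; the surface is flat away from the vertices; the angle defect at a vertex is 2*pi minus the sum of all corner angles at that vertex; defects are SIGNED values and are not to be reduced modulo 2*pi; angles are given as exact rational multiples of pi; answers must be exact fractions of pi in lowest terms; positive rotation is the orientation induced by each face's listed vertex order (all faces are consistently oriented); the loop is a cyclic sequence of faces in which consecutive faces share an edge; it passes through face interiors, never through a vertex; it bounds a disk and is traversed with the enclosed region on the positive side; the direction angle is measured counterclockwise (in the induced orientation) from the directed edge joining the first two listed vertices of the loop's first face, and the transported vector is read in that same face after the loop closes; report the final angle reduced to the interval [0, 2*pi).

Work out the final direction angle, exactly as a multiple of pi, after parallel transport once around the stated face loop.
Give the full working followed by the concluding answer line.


enclosed vertex P5: corner angles sum to (13/4)*pi, defect = 2*pi - (13/4)*pi = (-5/4)*pi
the rotation equals the total enclosed defect, so the final angle is initial + defects (mod 2*pi)
final angle = (5/12)*pi - (5/4)*pi = (7/6)*pi (mod 2*pi)

Answer: final direction angle = (7/6)*pi


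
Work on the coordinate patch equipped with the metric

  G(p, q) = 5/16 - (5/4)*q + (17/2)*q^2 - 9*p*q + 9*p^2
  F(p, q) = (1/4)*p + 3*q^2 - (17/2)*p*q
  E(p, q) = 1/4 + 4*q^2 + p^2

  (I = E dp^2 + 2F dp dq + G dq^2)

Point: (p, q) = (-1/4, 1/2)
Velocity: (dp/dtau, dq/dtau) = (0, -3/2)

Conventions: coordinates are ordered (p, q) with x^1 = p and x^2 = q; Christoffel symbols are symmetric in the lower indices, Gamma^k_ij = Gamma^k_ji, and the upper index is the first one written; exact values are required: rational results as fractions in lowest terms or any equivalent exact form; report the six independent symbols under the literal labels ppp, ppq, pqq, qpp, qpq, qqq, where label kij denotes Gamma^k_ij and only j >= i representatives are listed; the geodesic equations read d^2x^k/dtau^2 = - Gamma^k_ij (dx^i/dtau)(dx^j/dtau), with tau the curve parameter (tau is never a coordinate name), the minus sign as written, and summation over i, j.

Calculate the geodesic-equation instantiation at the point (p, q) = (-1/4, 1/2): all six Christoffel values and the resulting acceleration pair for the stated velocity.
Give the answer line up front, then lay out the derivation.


Answer: Gamma_ppp = 44/7, Gamma_ppq = 68/7, Gamma_pqq = 116/7, Gamma_qpp = -34/7, Gamma_qpq = -43/7, Gamma_qqq = -97/14; accelerations (d^2p/dtau^2, d^2q/dtau^2) = (-261/7, 873/56)

E = 21/16, F = 7/4, G = 7/2 at the point
E_p = -1/2, E_q = 4, F_p = -4, F_q = 41/8, G_p = -9, G_q = 19/2
EG - F^2 = 49/32;  g^inv = (32/49) * [[7/2, -7/4], [-7/4, 21/16]]
first-kind symbols [ij,l] = (1/2)(d_i g_jl + d_j g_il - d_l g_ij): [pp,p] = E_p/2 = -1/4, [pp,q] = F_p - E_q/2 = -6, [pq,p] = E_q/2 = 2, [pq,q] = G_p/2 = -9/2, [qq,p] = F_q - G_p/2 = 77/8, [qq,q] = G_q/2 = 19/4
Gamma^p_ij = (G*[ij,p] - F*[ij,q])/(EG - F^2), Gamma^q_ij = (E*[ij,q] - F*[ij,p])/(EG - F^2)
Gamma_ppp = 44/7, Gamma_ppq = 68/7, Gamma_pqq = 116/7, Gamma_qpp = -34/7, Gamma_qpq = -43/7, Gamma_qqq = -97/14
d^2p/dtau^2 = -(Gamma_ppp*(0)^2 + 2*Gamma_ppq*(0)*(-3/2) + Gamma_pqq*(-3/2)^2) = -261/7
d^2q/dtau^2 = -(Gamma_qpp*(0)^2 + 2*Gamma_qpq*(0)*(-3/2) + Gamma_qqq*(-3/2)^2) = 873/56


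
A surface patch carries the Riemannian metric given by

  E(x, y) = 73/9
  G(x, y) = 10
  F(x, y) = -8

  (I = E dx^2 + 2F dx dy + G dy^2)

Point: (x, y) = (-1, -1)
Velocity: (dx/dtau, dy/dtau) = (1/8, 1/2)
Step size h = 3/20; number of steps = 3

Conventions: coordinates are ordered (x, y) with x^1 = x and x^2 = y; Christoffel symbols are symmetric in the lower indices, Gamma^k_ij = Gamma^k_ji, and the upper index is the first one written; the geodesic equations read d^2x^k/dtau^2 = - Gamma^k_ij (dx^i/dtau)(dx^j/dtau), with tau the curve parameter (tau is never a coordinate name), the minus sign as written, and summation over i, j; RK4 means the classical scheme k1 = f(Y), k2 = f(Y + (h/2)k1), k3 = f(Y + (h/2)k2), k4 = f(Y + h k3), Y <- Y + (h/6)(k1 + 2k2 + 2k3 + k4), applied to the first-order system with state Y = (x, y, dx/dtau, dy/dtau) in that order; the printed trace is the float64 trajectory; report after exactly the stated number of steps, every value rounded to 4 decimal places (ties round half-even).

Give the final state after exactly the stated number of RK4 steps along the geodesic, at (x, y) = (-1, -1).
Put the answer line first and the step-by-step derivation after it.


Answer: x = -0.9437, y = -0.7750, dx/dtau = 0.1250, dy/dtau = 0.5000

f(Y) = (dx/dtau, dy/dtau, -Gamma^x_ij Y'^i Y'^j, -Gamma^y_ij Y'^i Y'^j) with the Gammas evaluated at the stage position; h = 0.150000; intermediate values shown to 6 dp
step 0: x = -1.0000, y = -1.0000, dx/dtau = 0.1250, dy/dtau = 0.5000
step 1:
  k1: at (x, y) = (-1.000000, -1.000000), (dx/dtau, dy/dtau) = (0.125000, 0.500000); Gamma_xxx = 0.000000, Gamma_xxy = 0.000000, Gamma_xyy = 0.000000, Gamma_yxx = 0.000000, Gamma_yxy = 0.000000, Gamma_yyy = 0.000000; k1 = (0.125000, 0.500000, 0.000000, 0.000000)
  k2: at (x, y) = (-0.990625, -0.962500), (dx/dtau, dy/dtau) = (0.125000, 0.500000); Gamma_xxx = 0.000000, Gamma_xxy = 0.000000, Gamma_xyy = 0.000000, Gamma_yxx = 0.000000, Gamma_yxy = 0.000000, Gamma_yyy = 0.000000; k2 = (0.125000, 0.500000, 0.000000, 0.000000)
  k3: at (x, y) = (-0.990625, -0.962500), (dx/dtau, dy/dtau) = (0.125000, 0.500000); Gamma_xxx = 0.000000, Gamma_xxy = 0.000000, Gamma_xyy = 0.000000, Gamma_yxx = 0.000000, Gamma_yxy = 0.000000, Gamma_yyy = 0.000000; k3 = (0.125000, 0.500000, 0.000000, 0.000000)
  k4: at (x, y) = (-0.981250, -0.925000), (dx/dtau, dy/dtau) = (0.125000, 0.500000); Gamma_xxx = 0.000000, Gamma_xxy = 0.000000, Gamma_xyy = 0.000000, Gamma_yxx = 0.000000, Gamma_yxy = 0.000000, Gamma_yyy = 0.000000; k4 = (0.125000, 0.500000, 0.000000, 0.000000)
  Y <- Y + (h/6)(k1 + 2k2 + 2k3 + k4): x = -0.9812, y = -0.9250, dx/dtau = 0.1250, dy/dtau = 0.5000
step 2:
  k1: at (x, y) = (-0.981250, -0.925000), (dx/dtau, dy/dtau) = (0.125000, 0.500000); Gamma_xxx = 0.000000, Gamma_xxy = 0.000000, Gamma_xyy = 0.000000, Gamma_yxx = 0.000000, Gamma_yxy = 0.000000, Gamma_yyy = 0.000000; k1 = (0.125000, 0.500000, 0.000000, 0.000000)
  k2: at (x, y) = (-0.971875, -0.887500), (dx/dtau, dy/dtau) = (0.125000, 0.500000); Gamma_xxx = 0.000000, Gamma_xxy = 0.000000, Gamma_xyy = 0.000000, Gamma_yxx = 0.000000, Gamma_yxy = 0.000000, Gamma_yyy = 0.000000; k2 = (0.125000, 0.500000, 0.000000, 0.000000)
  k3: at (x, y) = (-0.971875, -0.887500), (dx/dtau, dy/dtau) = (0.125000, 0.500000); Gamma_xxx = 0.000000, Gamma_xxy = 0.000000, Gamma_xyy = 0.000000, Gamma_yxx = 0.000000, Gamma_yxy = 0.000000, Gamma_yyy = 0.000000; k3 = (0.125000, 0.500000, 0.000000, 0.000000)
  k4: at (x, y) = (-0.962500, -0.850000), (dx/dtau, dy/dtau) = (0.125000, 0.500000); Gamma_xxx = 0.000000, Gamma_xxy = 0.000000, Gamma_xyy = 0.000000, Gamma_yxx = 0.000000, Gamma_yxy = 0.000000, Gamma_yyy = 0.000000; k4 = (0.125000, 0.500000, 0.000000, 0.000000)
  Y <- Y + (h/6)(k1 + 2k2 + 2k3 + k4): x = -0.9625, y = -0.8500, dx/dtau = 0.1250, dy/dtau = 0.5000
step 3:
  k1: at (x, y) = (-0.962500, -0.850000), (dx/dtau, dy/dtau) = (0.125000, 0.500000); Gamma_xxx = 0.000000, Gamma_xxy = 0.000000, Gamma_xyy = 0.000000, Gamma_yxx = 0.000000, Gamma_yxy = 0.000000, Gamma_yyy = 0.000000; k1 = (0.125000, 0.500000, 0.000000, 0.000000)
  k2: at (x, y) = (-0.953125, -0.812500), (dx/dtau, dy/dtau) = (0.125000, 0.500000); Gamma_xxx = 0.000000, Gamma_xxy = 0.000000, Gamma_xyy = 0.000000, Gamma_yxx = 0.000000, Gamma_yxy = 0.000000, Gamma_yyy = 0.000000; k2 = (0.125000, 0.500000, 0.000000, 0.000000)
  k3: at (x, y) = (-0.953125, -0.812500), (dx/dtau, dy/dtau) = (0.125000, 0.500000); Gamma_xxx = 0.000000, Gamma_xxy = 0.000000, Gamma_xyy = 0.000000, Gamma_yxx = 0.000000, Gamma_yxy = 0.000000, Gamma_yyy = 0.000000; k3 = (0.125000, 0.500000, 0.000000, 0.000000)
  k4: at (x, y) = (-0.943750, -0.775000), (dx/dtau, dy/dtau) = (0.125000, 0.500000); Gamma_xxx = 0.000000, Gamma_xxy = 0.000000, Gamma_xyy = 0.000000, Gamma_yxx = 0.000000, Gamma_yxy = 0.000000, Gamma_yyy = 0.000000; k4 = (0.125000, 0.500000, 0.000000, 0.000000)
  Y <- Y + (h/6)(k1 + 2k2 + 2k3 + k4): x = -0.9437, y = -0.7750, dx/dtau = 0.1250, dy/dtau = 0.5000


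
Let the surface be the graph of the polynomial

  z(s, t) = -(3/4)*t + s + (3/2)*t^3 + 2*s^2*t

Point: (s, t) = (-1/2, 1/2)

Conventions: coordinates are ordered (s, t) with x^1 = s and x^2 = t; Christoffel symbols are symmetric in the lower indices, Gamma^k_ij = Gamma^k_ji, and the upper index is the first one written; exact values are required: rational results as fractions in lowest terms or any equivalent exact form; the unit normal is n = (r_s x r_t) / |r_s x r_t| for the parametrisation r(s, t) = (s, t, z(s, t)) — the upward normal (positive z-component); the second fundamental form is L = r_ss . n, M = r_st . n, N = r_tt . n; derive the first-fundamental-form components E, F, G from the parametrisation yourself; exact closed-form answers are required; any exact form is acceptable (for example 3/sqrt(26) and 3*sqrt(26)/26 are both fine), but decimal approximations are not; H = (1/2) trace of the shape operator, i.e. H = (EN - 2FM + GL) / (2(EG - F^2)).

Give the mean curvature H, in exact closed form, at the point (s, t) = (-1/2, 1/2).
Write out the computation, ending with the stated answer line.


z_s = 0, z_t = 7/8, z_ss = 2, z_st = -2, z_tt = 9/2
E = 1, F = 0, G = 113/64; answer radicand W^2 = 113/64
unnormalised second-form numerators: l = 2, m = -2, n = 9/2; L = l/sqrt(113/64), and similarly M = m/sqrt(W^2), N = n/sqrt(W^2)
H = (E*n - 2*F*m + G*l) / (2*(EG - F^2)*sqrt(W^2)); E*n - 2*F*m + G*l = 257/32, EG - F^2 = 113/64, so H = (257/113)/sqrt(113/64)

Answer: H = 2056*sqrt(113)/12769


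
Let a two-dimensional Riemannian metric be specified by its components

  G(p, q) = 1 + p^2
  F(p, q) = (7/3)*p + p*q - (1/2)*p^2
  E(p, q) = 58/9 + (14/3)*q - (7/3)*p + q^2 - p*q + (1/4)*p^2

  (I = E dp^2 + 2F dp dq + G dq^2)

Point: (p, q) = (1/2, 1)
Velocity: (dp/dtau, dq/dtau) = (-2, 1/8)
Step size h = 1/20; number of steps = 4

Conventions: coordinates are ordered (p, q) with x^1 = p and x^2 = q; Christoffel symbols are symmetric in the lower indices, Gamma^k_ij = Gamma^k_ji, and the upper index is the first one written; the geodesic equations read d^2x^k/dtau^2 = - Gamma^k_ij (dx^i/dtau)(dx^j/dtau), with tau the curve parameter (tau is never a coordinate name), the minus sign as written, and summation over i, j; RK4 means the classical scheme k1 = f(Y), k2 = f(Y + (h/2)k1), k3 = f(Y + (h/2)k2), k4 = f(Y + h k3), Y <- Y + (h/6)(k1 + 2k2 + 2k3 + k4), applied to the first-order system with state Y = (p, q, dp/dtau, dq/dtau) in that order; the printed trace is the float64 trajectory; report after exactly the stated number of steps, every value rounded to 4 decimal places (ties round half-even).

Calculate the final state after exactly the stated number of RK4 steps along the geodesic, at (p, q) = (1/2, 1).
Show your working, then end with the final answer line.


f(Y) = (dp/dtau, dq/dtau, -Gamma^p_ij Y'^i Y'^j, -Gamma^q_ij Y'^i Y'^j) with the Gammas evaluated at the stage position; h = 0.050000; intermediate values shown to 6 dp
step 0: p = 0.5000, q = 1.0000, dp/dtau = -2.0000, dq/dtau = 0.1250
step 1:
  k1: at (p, q) = (0.500000, 1.000000), (dp/dtau, dq/dtau) = (-2.000000, 0.125000); Gamma_ppp = -0.143318, Gamma_ppq = 0.286637, Gamma_pqq = 0.000000, Gamma_qpp = -0.023241, Gamma_qpq = 0.046482, Gamma_qqq = 0.000000; k1 = (-2.000000, 0.125000, 0.716591, 0.116204)
  k2: at (p, q) = (0.450000, 1.003125), (dp/dtau, dq/dtau) = (-1.982085, 0.127905); Gamma_ppp = -0.142942, Gamma_ppq = 0.285883, Gamma_pqq = 0.000000, Gamma_qpp = -0.020673, Gamma_qpq = 0.041346, Gamma_qqq = 0.000000; k2 = (-1.982085, 0.127905, 0.706523, 0.102182)
  k3: at (p, q) = (0.450448, 1.003198), (dp/dtau, dq/dtau) = (-1.982337, 0.127555); Gamma_ppp = -0.142942, Gamma_ppq = 0.285883, Gamma_pqq = 0.000000, Gamma_qpp = -0.020695, Gamma_qpq = 0.041390, Gamma_qqq = 0.000000; k3 = (-1.982337, 0.127555, 0.706287, 0.102255)
  k4: at (p, q) = (0.400883, 1.006378), (dp/dtau, dq/dtau) = (-1.964686, 0.130113); Gamma_ppp = -0.142490, Gamma_ppq = 0.284981, Gamma_pqq = 0.000000, Gamma_qpp = -0.018196, Gamma_qpq = 0.036392, Gamma_qqq = 0.000000; k4 = (-1.964686, 0.130113, 0.695711, 0.088842)
  Y <- Y + (h/6)(k1 + 2k2 + 2k3 + k4): p = 0.4009, q = 1.0064, dp/dtau = -1.9647, dq/dtau = 0.1301
step 2:
  k1: at (p, q) = (0.400887, 1.006384), (dp/dtau, dq/dtau) = (-1.964684, 0.130116); Gamma_ppp = -0.142490, Gamma_ppq = 0.284981, Gamma_pqq = 0.000000, Gamma_qpp = -0.018196, Gamma_qpq = 0.036392, Gamma_qqq = 0.000000; k1 = (-1.964684, 0.130116, 0.695713, 0.088843)
  k2: at (p, q) = (0.351770, 1.009637), (dp/dtau, dq/dtau) = (-1.947291, 0.132337); Gamma_ppp = -0.141969, Gamma_ppq = 0.283937, Gamma_pqq = 0.000000, Gamma_qpp = -0.015769, Gamma_qpq = 0.031537, Gamma_qqq = 0.000000; k2 = (-1.947291, 0.132337, 0.684678, 0.076048)
  k3: at (p, q) = (0.352205, 1.009692), (dp/dtau, dq/dtau) = (-1.947567, 0.132017); Gamma_ppp = -0.141971, Gamma_ppq = 0.283941, Gamma_pqq = 0.000000, Gamma_qpp = -0.015789, Gamma_qpq = 0.031578, Gamma_qqq = 0.000000; k3 = (-1.947567, 0.132017, 0.684506, 0.076126)
  k4: at (p, q) = (0.303509, 1.012984), (dp/dtau, dq/dtau) = (-1.930459, 0.133922); Gamma_ppp = -0.141385, Gamma_ppq = 0.282771, Gamma_pqq = 0.000000, Gamma_qpp = -0.013433, Gamma_qpq = 0.026865, Gamma_qqq = 0.000000; k4 = (-1.930459, 0.133922, 0.673108, 0.063951)
  Y <- Y + (h/6)(k1 + 2k2 + 2k3 + k4): p = 0.3035, q = 1.0130, dp/dtau = -1.9305, dq/dtau = 0.1339
step 3:
  k1: at (p, q) = (0.303513, 1.012990), (dp/dtau, dq/dtau) = (-1.930457, 0.133926); Gamma_ppp = -0.141385, Gamma_ppq = 0.282771, Gamma_pqq = 0.000000, Gamma_qpp = -0.013433, Gamma_qpq = 0.026866, Gamma_qqq = 0.000000; k1 = (-1.930457, 0.133926, 0.673110, 0.063952)
  k2: at (p, q) = (0.255252, 1.016338), (dp/dtau, dq/dtau) = (-1.913630, 0.135524); Gamma_ppp = -0.140741, Gamma_ppq = 0.281482, Gamma_pqq = 0.000000, Gamma_qpp = -0.011150, Gamma_qpq = 0.022299, Gamma_qqq = 0.000000; k2 = (-1.913630, 0.135524, 0.661391, 0.052396)
  k3: at (p, q) = (0.255673, 1.016378), (dp/dtau, dq/dtau) = (-1.913923, 0.135235); Gamma_ppp = -0.140744, Gamma_ppq = 0.281489, Gamma_pqq = 0.000000, Gamma_qpp = -0.011169, Gamma_qpq = 0.022338, Gamma_qqq = 0.000000; k3 = (-1.913923, 0.135235, 0.661276, 0.052476)
  k4: at (p, q) = (0.207817, 1.019752), (dp/dtau, dq/dtau) = (-1.897394, 0.136549); Gamma_ppp = -0.140047, Gamma_ppq = 0.280093, Gamma_pqq = 0.000000, Gamma_qpp = -0.008957, Gamma_qpq = 0.017915, Gamma_qqq = 0.000000; k4 = (-1.897394, 0.136549, 0.649320, 0.041530)
  Y <- Y + (h/6)(k1 + 2k2 + 2k3 + k4): p = 0.2078, q = 1.0198, dp/dtau = -1.8974, dq/dtau = 0.1366
step 4:
  k1: at (p, q) = (0.207822, 1.019756), (dp/dtau, dq/dtau) = (-1.897393, 0.136552); Gamma_ppp = -0.140047, Gamma_ppq = 0.280093, Gamma_pqq = 0.000000, Gamma_qpp = -0.008958, Gamma_qpq = 0.017915, Gamma_qqq = 0.000000; k1 = (-1.897393, 0.136552, 0.649322, 0.041532)
  k2: at (p, q) = (0.160387, 1.023170), (dp/dtau, dq/dtau) = (-1.881160, 0.137591); Gamma_ppp = -0.139300, Gamma_ppq = 0.278599, Gamma_pqq = 0.000000, Gamma_qpp = -0.006819, Gamma_qpq = 0.013638, Gamma_qqq = 0.000000; k2 = (-1.881160, 0.137591, 0.637168, 0.031192)
  k3: at (p, q) = (0.160793, 1.023196), (dp/dtau, dq/dtau) = (-1.881464, 0.137332); Gamma_ppp = -0.139304, Gamma_ppq = 0.278609, Gamma_pqq = 0.000000, Gamma_qpp = -0.006837, Gamma_qpq = 0.013674, Gamma_qqq = 0.000000; k3 = (-1.881464, 0.137332, 0.637101, 0.031269)
  k4: at (p, q) = (0.113749, 1.026623), (dp/dtau, dq/dtau) = (-1.865538, 0.138116); Gamma_ppp = -0.138514, Gamma_ppq = 0.277028, Gamma_pqq = 0.000000, Gamma_qpp = -0.004770, Gamma_qpq = 0.009540, Gamma_qqq = 0.000000; k4 = (-1.865538, 0.138116, 0.624818, 0.021517)
  Y <- Y + (h/6)(k1 + 2k2 + 2k3 + k4): p = 0.1138, q = 1.0266, dp/dtau = -1.8655, dq/dtau = 0.1381

Answer: p = 0.1138, q = 1.0266, dp/dtau = -1.8655, dq/dtau = 0.1381


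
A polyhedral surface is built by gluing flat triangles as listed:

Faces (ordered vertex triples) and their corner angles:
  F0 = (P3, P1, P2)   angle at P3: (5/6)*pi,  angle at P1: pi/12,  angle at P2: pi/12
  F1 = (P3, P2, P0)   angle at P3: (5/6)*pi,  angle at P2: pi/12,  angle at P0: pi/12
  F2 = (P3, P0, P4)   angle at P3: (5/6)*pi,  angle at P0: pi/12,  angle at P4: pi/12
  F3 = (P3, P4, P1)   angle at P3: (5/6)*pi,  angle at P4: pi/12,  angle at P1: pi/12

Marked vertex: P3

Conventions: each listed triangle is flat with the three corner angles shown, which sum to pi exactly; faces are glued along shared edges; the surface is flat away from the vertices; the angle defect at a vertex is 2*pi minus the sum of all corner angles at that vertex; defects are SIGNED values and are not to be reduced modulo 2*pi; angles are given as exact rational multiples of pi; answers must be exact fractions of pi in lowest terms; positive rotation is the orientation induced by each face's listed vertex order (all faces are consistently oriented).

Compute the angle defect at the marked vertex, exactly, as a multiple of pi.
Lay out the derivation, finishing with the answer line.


Sum of corner angles at P3: (10/3)*pi
defect = 2*pi - (10/3)*pi

Answer: defect(P3) = (-4/3)*pi


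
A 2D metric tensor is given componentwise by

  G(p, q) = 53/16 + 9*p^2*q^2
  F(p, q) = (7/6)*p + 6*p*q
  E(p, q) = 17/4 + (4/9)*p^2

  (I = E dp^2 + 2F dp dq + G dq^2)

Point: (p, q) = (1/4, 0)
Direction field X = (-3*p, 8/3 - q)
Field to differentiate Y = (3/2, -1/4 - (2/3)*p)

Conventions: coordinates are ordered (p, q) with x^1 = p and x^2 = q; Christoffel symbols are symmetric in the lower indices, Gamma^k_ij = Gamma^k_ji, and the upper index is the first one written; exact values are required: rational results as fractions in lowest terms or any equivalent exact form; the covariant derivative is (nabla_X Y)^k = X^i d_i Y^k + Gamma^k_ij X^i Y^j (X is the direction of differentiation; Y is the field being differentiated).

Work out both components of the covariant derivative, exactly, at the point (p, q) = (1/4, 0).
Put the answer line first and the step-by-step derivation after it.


Answer: (nabla_X Y)^p = -3198/8113, (nabla_X Y)^q = 321/2318

E = 77/18, F = 7/24, G = 53/16 at the point
E_p = 2/9, E_q = 0, F_p = 7/6, F_q = 3/2, G_p = 0, G_q = 0
EG - F^2 = 8113/576;  g^inv = (576/8113) * [[53/16, -7/24], [-7/24, 77/18]]
first-kind symbols [ij,l] = (1/2)(d_i g_jl + d_j g_il - d_l g_ij): [pp,p] = E_p/2 = 1/9, [pp,q] = F_p - E_q/2 = 7/6, [pq,p] = E_q/2 = 0, [pq,q] = G_p/2 = 0, [qq,p] = F_q - G_p/2 = 3/2, [qq,q] = G_q/2 = 0
Gamma^p_ij = (G*[ij,p] - F*[ij,q])/(EG - F^2), Gamma^q_ij = (E*[ij,q] - F*[ij,p])/(EG - F^2)
Gamma_ppp = 16/8113, Gamma_ppq = 0, Gamma_pqq = 2862/8113, Gamma_qpp = 408/1159, Gamma_qpq = 0, Gamma_qqq = -36/1159
X = (-3/4, 8/3), Y = (3/2, -5/12) at the point
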